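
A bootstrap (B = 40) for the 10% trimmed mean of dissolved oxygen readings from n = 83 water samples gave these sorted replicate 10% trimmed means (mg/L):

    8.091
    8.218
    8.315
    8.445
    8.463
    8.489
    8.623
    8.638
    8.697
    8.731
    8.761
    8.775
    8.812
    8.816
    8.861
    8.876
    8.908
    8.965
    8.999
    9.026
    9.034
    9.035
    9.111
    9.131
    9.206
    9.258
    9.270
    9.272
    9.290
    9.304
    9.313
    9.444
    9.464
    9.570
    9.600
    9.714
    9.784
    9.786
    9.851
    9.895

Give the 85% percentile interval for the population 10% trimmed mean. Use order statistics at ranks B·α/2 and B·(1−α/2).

(8.315, 9.784)

α = 0.15; lower rank = 40 × 0.075 = 3; upper rank = 40 × 0.925 = 37.
The 3rd smallest replicate is 8.315; the 37th is 9.784.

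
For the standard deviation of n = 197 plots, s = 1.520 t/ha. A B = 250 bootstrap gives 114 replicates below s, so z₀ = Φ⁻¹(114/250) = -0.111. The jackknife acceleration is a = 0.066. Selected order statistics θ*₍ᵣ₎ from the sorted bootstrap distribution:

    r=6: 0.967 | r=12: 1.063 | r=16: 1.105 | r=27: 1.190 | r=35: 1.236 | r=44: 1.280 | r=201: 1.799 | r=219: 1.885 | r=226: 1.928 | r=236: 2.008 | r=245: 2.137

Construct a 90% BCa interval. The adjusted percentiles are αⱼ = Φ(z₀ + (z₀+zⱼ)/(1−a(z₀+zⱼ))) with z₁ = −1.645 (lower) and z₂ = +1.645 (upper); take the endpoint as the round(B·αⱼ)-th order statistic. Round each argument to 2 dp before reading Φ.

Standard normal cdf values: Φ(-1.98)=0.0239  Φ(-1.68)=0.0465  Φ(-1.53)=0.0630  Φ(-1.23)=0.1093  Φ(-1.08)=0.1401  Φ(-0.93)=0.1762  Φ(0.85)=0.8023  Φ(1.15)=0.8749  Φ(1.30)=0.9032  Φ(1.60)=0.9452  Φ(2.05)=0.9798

(1.063, 2.008)

Lower: z₀ + z₁ = -0.111 + (-1.645) = -1.756; 1 − a(z₀+z₁) = 1 − (0.066)(-1.756) = 1.1159; argument = -0.111 + (-1.756)/1.1159 = -1.6846 → -1.68.
α₁ = Φ(-1.68) = 0.0465; rank = round(250 × 0.0465) = 12; θ*₍12₎ = 1.063.
Upper: z₀ + z₂ = 1.534; 1 − a(z₀+z₂) = 0.8988; argument = 1.5958 → 1.60; α₂ = 0.9452; rank = 236; θ*₍236₎ = 2.008.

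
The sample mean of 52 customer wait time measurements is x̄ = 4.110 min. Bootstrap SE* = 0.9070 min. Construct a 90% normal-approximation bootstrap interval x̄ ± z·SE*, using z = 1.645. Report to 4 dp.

(2.6180, 5.6020)

Margin = 1.645 × 0.9070 = 1.49202
Interval: 4.110 ± 1.49202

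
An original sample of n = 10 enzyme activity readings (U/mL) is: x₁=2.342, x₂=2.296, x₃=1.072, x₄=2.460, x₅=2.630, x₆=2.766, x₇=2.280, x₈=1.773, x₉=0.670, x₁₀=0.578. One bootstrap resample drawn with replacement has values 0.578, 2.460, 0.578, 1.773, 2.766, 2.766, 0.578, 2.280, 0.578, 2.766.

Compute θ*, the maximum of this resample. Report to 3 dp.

θ* = 2.766

Maximum = 2.766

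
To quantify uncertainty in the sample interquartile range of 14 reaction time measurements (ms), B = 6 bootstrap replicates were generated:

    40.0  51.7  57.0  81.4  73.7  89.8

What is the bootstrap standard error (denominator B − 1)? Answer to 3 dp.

SE* = 19.097

Bootstrap SE is the standard deviation of the 6 replicate interquartile ranges.
Mean of replicates: (40.0 + 51.7 + 57.0 + 81.4 + 73.7 + 89.8) / 6 = 393.6000 / 6 = 65.6000
Sum of squared deviations: (−25.6000)² + (−13.9000)² + (−8.6000)² + (+15.8000)² + (+8.1000)² + (+24.2000)² = 1823.4200
Variance = 1823.4200 / 5 = 364.6840
SE* = √364.6840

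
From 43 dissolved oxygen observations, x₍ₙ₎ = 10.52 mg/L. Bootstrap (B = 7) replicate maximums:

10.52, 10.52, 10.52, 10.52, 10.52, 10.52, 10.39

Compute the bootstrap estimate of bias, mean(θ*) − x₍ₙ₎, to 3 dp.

mean(θ*) = (10.52 + 10.52 + 10.52 + 10.52 + 10.52 + 10.52 + 10.39) / 7 = 10.5014
bias = 10.5014 − 10.52

bias = −0.019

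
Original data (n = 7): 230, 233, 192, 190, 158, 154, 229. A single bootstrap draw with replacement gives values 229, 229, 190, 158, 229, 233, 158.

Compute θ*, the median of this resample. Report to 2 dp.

θ* = 229.00

Sorted: 158, 158, 190, 229, 229, 229, 233
Median = middle value = 229.00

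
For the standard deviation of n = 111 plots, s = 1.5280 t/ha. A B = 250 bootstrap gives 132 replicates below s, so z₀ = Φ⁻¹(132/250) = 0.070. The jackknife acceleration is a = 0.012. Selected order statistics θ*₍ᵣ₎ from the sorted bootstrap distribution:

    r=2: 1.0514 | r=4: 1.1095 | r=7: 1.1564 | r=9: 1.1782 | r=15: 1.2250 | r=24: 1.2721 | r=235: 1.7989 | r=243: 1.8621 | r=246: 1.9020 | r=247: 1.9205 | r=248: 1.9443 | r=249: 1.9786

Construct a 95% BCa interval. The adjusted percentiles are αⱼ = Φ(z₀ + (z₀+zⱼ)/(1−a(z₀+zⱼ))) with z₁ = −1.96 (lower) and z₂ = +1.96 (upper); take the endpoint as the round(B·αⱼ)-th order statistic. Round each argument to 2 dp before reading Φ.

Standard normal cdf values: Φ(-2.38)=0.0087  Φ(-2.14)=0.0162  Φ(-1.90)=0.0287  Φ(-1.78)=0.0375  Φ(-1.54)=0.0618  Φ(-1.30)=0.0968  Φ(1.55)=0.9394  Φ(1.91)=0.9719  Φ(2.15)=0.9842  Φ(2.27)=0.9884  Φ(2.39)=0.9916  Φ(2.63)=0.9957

Lower: z₀ + z₁ = 0.070 + (-1.960) = -1.890; 1 − a(z₀+z₁) = 1 − (0.012)(-1.890) = 1.0227; argument = 0.070 + (-1.890)/1.0227 = -1.7781 → -1.78.
α₁ = Φ(-1.78) = 0.0375; rank = round(250 × 0.0375) = 9; θ*₍9₎ = 1.1782.
Upper: z₀ + z₂ = 2.030; 1 − a(z₀+z₂) = 0.9756; argument = 2.1507 → 2.15; α₂ = 0.9842; rank = 246; θ*₍246₎ = 1.9020.

(1.1782, 1.9020)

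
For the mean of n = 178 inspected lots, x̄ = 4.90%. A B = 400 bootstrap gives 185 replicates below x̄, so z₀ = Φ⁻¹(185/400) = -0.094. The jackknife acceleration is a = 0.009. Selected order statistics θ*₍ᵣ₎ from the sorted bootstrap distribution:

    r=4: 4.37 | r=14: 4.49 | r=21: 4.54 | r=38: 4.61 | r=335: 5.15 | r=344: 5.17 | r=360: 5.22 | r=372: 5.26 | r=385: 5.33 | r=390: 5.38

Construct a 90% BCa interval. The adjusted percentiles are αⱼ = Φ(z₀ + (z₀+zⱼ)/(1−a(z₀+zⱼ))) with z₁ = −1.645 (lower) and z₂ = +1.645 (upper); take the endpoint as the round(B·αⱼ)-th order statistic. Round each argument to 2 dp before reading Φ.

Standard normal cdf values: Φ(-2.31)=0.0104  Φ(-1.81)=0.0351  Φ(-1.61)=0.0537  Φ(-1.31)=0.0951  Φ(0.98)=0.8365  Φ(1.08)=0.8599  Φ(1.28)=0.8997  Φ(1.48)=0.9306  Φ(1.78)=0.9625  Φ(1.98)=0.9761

Lower: z₀ + z₁ = -0.094 + (-1.645) = -1.739; 1 − a(z₀+z₁) = 1 − (0.009)(-1.739) = 1.0157; argument = -0.094 + (-1.739)/1.0157 = -1.8062 → -1.81.
α₁ = Φ(-1.81) = 0.0351; rank = round(400 × 0.0351) = 14; θ*₍14₎ = 4.49.
Upper: z₀ + z₂ = 1.551; 1 − a(z₀+z₂) = 0.9860; argument = 1.4790 → 1.48; α₂ = 0.9306; rank = 372; θ*₍372₎ = 5.26.

(4.49, 5.26)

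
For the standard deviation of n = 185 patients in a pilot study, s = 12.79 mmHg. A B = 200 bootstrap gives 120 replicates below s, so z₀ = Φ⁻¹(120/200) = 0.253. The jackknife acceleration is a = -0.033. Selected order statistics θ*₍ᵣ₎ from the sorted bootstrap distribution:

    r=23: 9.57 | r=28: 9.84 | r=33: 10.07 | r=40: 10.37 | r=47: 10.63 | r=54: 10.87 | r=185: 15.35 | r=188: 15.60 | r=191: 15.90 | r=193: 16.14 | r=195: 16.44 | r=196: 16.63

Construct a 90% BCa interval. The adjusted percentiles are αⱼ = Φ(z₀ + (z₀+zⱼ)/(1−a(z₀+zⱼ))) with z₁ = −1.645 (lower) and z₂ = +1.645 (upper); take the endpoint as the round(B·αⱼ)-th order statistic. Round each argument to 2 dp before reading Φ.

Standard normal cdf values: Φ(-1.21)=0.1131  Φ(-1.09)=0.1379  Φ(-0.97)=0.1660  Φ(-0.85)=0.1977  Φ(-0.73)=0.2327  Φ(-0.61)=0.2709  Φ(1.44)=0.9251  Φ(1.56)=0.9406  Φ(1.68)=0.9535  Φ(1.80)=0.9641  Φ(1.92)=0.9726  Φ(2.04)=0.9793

(9.57, 16.63)

Lower: z₀ + z₁ = 0.253 + (-1.645) = -1.392; 1 − a(z₀+z₁) = 1 − (-0.033)(-1.392) = 0.9541; argument = 0.253 + (-1.392)/0.9541 = -1.2060 → -1.21.
α₁ = Φ(-1.21) = 0.1131; rank = round(200 × 0.1131) = 23; θ*₍23₎ = 9.57.
Upper: z₀ + z₂ = 1.898; 1 − a(z₀+z₂) = 1.0626; argument = 2.0391 → 2.04; α₂ = 0.9793; rank = 196; θ*₍196₎ = 16.63.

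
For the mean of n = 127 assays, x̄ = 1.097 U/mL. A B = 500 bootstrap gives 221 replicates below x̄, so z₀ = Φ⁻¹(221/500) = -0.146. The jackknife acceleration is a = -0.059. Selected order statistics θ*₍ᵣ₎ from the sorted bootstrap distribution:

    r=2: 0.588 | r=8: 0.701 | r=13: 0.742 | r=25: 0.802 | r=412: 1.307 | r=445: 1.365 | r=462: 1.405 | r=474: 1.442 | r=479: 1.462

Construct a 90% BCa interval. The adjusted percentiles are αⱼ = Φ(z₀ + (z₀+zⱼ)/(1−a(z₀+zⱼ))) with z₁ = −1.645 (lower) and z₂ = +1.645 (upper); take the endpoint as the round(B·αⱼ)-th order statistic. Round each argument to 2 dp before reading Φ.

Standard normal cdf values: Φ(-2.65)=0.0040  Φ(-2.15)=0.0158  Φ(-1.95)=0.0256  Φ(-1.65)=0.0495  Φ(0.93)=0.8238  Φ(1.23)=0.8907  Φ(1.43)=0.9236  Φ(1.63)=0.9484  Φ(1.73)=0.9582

Lower: z₀ + z₁ = -0.146 + (-1.645) = -1.791; 1 − a(z₀+z₁) = 1 − (-0.059)(-1.791) = 0.8943; argument = -0.146 + (-1.791)/0.8943 = -2.1486 → -2.15.
α₁ = Φ(-2.15) = 0.0158; rank = round(500 × 0.0158) = 8; θ*₍8₎ = 0.701.
Upper: z₀ + z₂ = 1.499; 1 − a(z₀+z₂) = 1.0884; argument = 1.2312 → 1.23; α₂ = 0.8907; rank = 445; θ*₍445₎ = 1.365.

(0.701, 1.365)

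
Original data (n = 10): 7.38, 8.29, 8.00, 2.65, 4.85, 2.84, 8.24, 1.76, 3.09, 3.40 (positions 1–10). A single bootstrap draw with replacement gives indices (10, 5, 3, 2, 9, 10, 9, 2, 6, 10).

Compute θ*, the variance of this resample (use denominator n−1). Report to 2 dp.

θ* = 5.57

Resample values: 3.40, 4.85, 8.00, 8.29, 3.09, 3.40, 3.09, 8.29, 2.84, 3.40.
Mean = 4.8650; sum of squared deviations = 50.1302
s² = 50.1302 / 9 = 5.5700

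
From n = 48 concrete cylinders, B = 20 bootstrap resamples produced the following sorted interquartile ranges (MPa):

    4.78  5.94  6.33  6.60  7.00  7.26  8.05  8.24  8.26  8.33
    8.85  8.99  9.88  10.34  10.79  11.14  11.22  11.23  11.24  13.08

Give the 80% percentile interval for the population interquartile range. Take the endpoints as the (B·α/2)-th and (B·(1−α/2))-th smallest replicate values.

α = 0.20; lower rank = 20 × 0.100 = 2; upper rank = 20 × 0.900 = 18.
The 2nd smallest replicate is 5.94; the 18th is 11.23.

(5.94, 11.23)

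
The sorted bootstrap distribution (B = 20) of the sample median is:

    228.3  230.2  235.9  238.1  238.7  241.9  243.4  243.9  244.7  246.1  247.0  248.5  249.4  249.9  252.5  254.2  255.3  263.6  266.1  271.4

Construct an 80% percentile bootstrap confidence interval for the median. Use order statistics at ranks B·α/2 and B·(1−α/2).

(230.2, 263.6)

α = 0.20; lower rank = 20 × 0.100 = 2; upper rank = 20 × 0.900 = 18.
The 2nd smallest replicate is 230.2; the 18th is 263.6.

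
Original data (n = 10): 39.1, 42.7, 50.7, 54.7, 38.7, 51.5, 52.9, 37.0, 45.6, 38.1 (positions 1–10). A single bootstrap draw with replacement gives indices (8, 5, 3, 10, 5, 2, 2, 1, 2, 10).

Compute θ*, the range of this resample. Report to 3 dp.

Resample values: 37.0, 38.7, 50.7, 38.1, 38.7, 42.7, 42.7, 39.1, 42.7, 38.1.
Range = 50.7 − 37.0 = 13.700

θ* = 13.700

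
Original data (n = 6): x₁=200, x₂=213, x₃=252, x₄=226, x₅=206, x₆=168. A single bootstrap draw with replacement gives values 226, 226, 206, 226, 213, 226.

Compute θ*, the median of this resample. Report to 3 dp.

Sorted: 206, 213, 226, 226, 226, 226
Median = average of the two middle values = 226.000

θ* = 226.000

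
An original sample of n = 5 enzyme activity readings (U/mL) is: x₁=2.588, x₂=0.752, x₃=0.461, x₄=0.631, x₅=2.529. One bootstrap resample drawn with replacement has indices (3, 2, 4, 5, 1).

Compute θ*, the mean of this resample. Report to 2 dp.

θ* = 1.39

Resample values: 0.461, 0.752, 0.631, 2.529, 2.588.
Mean = (0.461 + 0.752 + 0.631 + 2.529 + 2.588) / 5 = 6.9610 / 5 = 1.39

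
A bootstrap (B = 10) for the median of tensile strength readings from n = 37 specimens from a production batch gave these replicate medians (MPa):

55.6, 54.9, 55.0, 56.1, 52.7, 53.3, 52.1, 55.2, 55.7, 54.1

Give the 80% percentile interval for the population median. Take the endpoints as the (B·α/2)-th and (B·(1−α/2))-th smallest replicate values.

Sorted replicates: 52.1, 52.7, 53.3, 54.1, 54.9, 55.0, 55.2, 55.6, 55.7, 56.1
α = 0.20; lower rank = 10 × 0.100 = 1; upper rank = 10 × 0.900 = 9.
The 1st smallest replicate is 52.1; the 9th is 55.7.

(52.1, 55.7)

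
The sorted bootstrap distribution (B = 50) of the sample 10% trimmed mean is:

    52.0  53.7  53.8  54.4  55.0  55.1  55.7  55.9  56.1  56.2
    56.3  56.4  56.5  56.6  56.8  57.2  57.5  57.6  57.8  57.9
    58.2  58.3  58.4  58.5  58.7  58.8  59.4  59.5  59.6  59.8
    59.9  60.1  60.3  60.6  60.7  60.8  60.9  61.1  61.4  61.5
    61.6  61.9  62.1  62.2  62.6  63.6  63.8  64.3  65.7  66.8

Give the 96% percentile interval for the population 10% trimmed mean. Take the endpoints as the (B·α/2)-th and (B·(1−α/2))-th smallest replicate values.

α = 0.04; lower rank = 50 × 0.020 = 1; upper rank = 50 × 0.980 = 49.
The 1st smallest replicate is 52.0; the 49th is 65.7.

(52.0, 65.7)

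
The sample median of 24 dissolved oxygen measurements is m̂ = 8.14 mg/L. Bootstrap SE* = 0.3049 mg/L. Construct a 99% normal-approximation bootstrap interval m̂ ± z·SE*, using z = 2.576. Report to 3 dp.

Margin = 2.576 × 0.3049 = 0.7854
Interval: 8.14 ± 0.7854

(7.355, 8.925)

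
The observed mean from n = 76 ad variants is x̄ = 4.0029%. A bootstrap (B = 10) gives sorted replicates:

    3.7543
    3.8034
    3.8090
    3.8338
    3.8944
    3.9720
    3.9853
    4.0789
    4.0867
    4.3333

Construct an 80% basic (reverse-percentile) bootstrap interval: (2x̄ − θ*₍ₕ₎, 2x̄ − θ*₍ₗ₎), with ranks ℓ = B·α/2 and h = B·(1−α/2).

Percentile endpoints at ranks 1 and 9: θ*₍1₎ = 3.7543, θ*₍9₎ = 4.0867.
Basic interval reflects these around x̄:
  lower = 2 × 4.0029 − 4.0867 = 3.9191
  upper = 2 × 4.0029 − 3.7543 = 4.2515

(3.9191, 4.2515)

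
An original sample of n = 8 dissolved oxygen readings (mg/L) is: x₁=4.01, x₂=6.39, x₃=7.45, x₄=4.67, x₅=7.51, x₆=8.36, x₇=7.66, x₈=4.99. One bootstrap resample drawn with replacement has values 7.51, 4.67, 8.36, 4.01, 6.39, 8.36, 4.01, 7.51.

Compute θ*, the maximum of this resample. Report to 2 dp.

Maximum = 8.36

θ* = 8.36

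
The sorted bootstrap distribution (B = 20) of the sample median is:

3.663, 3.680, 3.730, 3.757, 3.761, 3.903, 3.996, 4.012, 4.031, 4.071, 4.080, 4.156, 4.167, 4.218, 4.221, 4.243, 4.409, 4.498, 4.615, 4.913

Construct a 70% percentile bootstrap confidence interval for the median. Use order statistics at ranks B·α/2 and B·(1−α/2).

α = 0.30; lower rank = 20 × 0.150 = 3; upper rank = 20 × 0.850 = 17.
The 3rd smallest replicate is 3.730; the 17th is 4.409.

(3.730, 4.409)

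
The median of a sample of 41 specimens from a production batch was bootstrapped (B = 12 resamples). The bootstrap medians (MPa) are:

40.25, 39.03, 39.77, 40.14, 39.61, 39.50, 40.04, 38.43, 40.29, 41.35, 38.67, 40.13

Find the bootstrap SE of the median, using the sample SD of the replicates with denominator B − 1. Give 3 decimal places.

Bootstrap SE is the standard deviation of the 12 replicate medians.
Mean of replicates: (40.25 + 39.03 + 39.77 + 40.14 + 39.61 + 39.50 + 40.04 + 38.43 + 40.29 + 41.35 + 38.67 + 40.13) / 12 = 477.2100 / 12 = 39.7675
Sum of squared deviations: (+0.4825)² + (−0.7375)² + (+0.0025)² + (+0.3725)² + (−0.1575)² + (−0.2675)² + (+0.2725)² + (−1.3375)² + (+0.5225)² + (+1.5825)² + (−1.0975)² + (+0.3625)² = 6.9882
Variance = 6.9882 / 11 = 0.6353
SE* = √0.6353

SE* = 0.797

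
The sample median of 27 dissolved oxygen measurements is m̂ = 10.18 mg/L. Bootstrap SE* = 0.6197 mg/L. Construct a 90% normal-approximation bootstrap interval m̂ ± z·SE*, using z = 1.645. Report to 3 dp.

Margin = 1.645 × 0.6197 = 1.0194
Interval: 10.18 ± 1.0194

(9.161, 11.199)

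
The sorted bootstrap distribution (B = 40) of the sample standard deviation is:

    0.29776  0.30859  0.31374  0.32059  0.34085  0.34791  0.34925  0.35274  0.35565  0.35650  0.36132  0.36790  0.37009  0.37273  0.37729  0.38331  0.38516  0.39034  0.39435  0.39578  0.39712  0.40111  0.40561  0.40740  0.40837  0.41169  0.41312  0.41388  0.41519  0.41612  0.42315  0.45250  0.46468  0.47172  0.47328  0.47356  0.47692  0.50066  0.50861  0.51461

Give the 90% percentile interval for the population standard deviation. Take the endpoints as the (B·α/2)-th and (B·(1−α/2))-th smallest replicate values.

(0.30859, 0.50066)

α = 0.10; lower rank = 40 × 0.050 = 2; upper rank = 40 × 0.950 = 38.
The 2nd smallest replicate is 0.30859; the 38th is 0.50066.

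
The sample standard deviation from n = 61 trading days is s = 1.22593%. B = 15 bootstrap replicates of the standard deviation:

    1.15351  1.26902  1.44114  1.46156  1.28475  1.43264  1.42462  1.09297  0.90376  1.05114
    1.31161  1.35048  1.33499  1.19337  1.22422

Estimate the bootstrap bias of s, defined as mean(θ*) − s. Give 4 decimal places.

mean(θ*) = (1.15351 + 1.26902 + 1.44114 + 1.46156 + 1.28475 + 1.43264 + 1.42462 + 1.09297 + 0.90376 + 1.05114 + 1.31161 + 1.35048 + 1.33499 + 1.19337 + 1.22422) / 15 = 1.26199
bias = 1.26199 − 1.22593

bias = +0.0361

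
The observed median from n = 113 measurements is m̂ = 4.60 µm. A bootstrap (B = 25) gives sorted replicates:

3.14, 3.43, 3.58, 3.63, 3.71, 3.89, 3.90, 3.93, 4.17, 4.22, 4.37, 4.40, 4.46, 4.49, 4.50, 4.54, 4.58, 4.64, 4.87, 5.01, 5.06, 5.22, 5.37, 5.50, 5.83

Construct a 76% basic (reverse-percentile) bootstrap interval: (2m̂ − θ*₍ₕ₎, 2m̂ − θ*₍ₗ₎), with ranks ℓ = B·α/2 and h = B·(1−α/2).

(3.98, 5.62)

Percentile endpoints at ranks 3 and 22: θ*₍3₎ = 3.58, θ*₍22₎ = 5.22.
Basic interval reflects these around m̂:
  lower = 2 × 4.60 − 5.22 = 3.98
  upper = 2 × 4.60 − 3.58 = 5.62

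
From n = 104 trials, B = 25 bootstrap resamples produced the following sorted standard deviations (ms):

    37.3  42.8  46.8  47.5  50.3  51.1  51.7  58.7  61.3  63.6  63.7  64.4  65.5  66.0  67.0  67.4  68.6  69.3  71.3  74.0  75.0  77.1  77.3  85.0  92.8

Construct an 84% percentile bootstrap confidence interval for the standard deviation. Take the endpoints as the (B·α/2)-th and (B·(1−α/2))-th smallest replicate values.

α = 0.16; lower rank = 25 × 0.080 = 2; upper rank = 25 × 0.920 = 23.
The 2nd smallest replicate is 42.8; the 23rd is 77.3.

(42.8, 77.3)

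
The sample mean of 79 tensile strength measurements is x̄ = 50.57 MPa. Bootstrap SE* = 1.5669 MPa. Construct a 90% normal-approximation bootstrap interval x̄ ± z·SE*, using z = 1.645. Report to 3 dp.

Margin = 1.645 × 1.5669 = 2.5776
Interval: 50.57 ± 2.5776

(47.992, 53.148)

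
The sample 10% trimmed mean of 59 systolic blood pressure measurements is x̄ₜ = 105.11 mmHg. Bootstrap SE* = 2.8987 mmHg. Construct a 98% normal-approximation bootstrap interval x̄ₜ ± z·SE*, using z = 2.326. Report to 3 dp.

Margin = 2.326 × 2.8987 = 6.7424
Interval: 105.11 ± 6.7424

(98.368, 111.852)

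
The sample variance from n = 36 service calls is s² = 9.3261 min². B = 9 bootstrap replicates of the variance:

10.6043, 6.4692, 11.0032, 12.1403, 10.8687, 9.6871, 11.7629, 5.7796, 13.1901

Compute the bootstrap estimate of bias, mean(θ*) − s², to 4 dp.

bias = +0.8412

mean(θ*) = (10.6043 + 6.4692 + 11.0032 + 12.1403 + 10.8687 + 9.6871 + 11.7629 + 5.7796 + 13.1901) / 9 = 10.16727
bias = 10.16727 − 9.3261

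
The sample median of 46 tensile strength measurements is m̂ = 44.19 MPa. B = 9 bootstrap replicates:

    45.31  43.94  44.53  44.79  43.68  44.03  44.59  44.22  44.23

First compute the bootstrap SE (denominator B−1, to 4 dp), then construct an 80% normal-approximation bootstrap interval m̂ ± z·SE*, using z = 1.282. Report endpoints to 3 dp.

(43.557, 44.823)

Mean of replicates = 44.3689; sum of squared deviations = 1.9527; SE* = √(1.9527/8) = 0.4941
Margin = 1.282 × 0.4941 = 0.6334
Interval: 44.19 ± 0.6334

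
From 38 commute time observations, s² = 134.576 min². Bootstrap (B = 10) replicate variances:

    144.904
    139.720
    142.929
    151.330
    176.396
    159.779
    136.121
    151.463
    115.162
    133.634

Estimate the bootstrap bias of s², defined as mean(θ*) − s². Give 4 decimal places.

mean(θ*) = (144.904 + 139.720 + 142.929 + 151.330 + 176.396 + 159.779 + 136.121 + 151.463 + 115.162 + 133.634) / 10 = 145.14380
bias = 145.14380 − 134.576

bias = +10.5678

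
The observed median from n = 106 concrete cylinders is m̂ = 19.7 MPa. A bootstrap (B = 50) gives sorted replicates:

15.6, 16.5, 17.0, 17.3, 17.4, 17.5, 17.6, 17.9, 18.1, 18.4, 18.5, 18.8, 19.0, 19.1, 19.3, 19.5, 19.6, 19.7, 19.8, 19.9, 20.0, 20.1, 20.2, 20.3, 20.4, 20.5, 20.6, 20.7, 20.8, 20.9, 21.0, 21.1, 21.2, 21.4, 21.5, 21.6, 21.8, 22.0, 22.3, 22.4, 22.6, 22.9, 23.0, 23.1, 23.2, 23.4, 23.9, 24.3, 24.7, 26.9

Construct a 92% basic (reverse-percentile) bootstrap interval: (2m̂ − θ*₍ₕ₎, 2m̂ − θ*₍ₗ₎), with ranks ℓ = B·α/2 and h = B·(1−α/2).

Percentile endpoints at ranks 2 and 48: θ*₍2₎ = 16.5, θ*₍48₎ = 24.3.
Basic interval reflects these around m̂:
  lower = 2 × 19.7 − 24.3 = 15.1
  upper = 2 × 19.7 − 16.5 = 22.9

(15.1, 22.9)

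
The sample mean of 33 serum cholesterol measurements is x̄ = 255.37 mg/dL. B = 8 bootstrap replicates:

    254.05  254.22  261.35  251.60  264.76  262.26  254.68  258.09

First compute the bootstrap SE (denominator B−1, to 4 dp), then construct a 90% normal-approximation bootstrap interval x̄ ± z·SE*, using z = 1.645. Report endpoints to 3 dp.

Mean of replicates = 257.6263; sum of squared deviations = 155.8316; SE* = √(155.8316/7) = 4.7182
Margin = 1.645 × 4.7182 = 7.7614
Interval: 255.37 ± 7.7614

(247.609, 263.131)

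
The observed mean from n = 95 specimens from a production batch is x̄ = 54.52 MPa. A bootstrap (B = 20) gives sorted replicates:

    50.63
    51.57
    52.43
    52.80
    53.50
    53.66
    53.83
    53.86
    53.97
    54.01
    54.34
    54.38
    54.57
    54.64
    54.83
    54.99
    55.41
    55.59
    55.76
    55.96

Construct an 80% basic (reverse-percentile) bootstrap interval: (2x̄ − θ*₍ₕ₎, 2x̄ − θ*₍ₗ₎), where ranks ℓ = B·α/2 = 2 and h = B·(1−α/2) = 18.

(53.45, 57.47)

Percentile endpoints at ranks 2 and 18: θ*₍2₎ = 51.57, θ*₍18₎ = 55.59.
Basic interval reflects these around x̄:
  lower = 2 × 54.52 − 55.59 = 53.45
  upper = 2 × 54.52 − 51.57 = 57.47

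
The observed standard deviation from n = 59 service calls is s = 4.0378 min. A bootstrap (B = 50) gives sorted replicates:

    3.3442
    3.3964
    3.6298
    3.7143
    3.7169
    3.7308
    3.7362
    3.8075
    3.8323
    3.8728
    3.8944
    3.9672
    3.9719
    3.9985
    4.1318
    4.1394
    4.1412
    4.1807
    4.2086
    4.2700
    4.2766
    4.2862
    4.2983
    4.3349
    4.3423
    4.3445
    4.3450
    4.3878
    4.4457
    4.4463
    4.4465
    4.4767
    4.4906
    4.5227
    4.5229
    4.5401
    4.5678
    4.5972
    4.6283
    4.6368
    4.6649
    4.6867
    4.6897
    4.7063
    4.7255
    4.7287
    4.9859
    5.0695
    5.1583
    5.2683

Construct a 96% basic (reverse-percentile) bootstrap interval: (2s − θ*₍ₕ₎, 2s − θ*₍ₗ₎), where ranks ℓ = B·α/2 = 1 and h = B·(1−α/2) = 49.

(2.9173, 4.7314)

Percentile endpoints at ranks 1 and 49: θ*₍1₎ = 3.3442, θ*₍49₎ = 5.1583.
Basic interval reflects these around s:
  lower = 2 × 4.0378 − 5.1583 = 2.9173
  upper = 2 × 4.0378 − 3.3442 = 4.7314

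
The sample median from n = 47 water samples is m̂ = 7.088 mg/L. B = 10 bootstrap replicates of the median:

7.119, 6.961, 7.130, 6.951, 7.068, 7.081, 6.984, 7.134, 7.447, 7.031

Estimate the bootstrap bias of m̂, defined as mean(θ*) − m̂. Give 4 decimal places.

mean(θ*) = (7.119 + 6.961 + 7.130 + 6.951 + 7.068 + 7.081 + 6.984 + 7.134 + 7.447 + 7.031) / 10 = 7.09060
bias = 7.09060 − 7.088

bias = +0.0026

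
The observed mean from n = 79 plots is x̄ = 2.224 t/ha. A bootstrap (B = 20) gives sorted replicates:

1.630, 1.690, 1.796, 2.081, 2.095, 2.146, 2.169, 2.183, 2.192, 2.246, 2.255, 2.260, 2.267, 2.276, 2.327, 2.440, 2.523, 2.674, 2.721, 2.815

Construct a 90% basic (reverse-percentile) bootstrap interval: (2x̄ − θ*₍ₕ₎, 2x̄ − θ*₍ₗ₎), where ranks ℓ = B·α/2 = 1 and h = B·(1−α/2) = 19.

Percentile endpoints at ranks 1 and 19: θ*₍1₎ = 1.630, θ*₍19₎ = 2.721.
Basic interval reflects these around x̄:
  lower = 2 × 2.224 − 2.721 = 1.727
  upper = 2 × 2.224 − 1.630 = 2.818

(1.727, 2.818)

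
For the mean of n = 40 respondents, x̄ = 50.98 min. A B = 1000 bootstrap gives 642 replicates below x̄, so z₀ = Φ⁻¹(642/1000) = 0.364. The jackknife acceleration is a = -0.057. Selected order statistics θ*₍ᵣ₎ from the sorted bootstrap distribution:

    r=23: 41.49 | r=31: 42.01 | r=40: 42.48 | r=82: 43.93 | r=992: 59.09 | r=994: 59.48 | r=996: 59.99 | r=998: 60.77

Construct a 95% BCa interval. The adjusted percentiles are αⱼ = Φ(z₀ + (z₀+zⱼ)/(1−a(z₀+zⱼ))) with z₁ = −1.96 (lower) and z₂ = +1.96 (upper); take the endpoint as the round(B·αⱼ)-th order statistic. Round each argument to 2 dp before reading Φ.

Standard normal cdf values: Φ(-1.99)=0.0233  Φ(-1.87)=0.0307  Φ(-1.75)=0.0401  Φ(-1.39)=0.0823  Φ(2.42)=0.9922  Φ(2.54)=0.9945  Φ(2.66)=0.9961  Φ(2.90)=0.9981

(43.93, 59.09)

Lower: z₀ + z₁ = 0.364 + (-1.960) = -1.596; 1 − a(z₀+z₁) = 1 − (-0.057)(-1.596) = 0.9090; argument = 0.364 + (-1.596)/0.9090 = -1.3917 → -1.39.
α₁ = Φ(-1.39) = 0.0823; rank = round(1000 × 0.0823) = 82; θ*₍82₎ = 43.93.
Upper: z₀ + z₂ = 2.324; 1 − a(z₀+z₂) = 1.1325; argument = 2.4162 → 2.42; α₂ = 0.9922; rank = 992; θ*₍992₎ = 59.09.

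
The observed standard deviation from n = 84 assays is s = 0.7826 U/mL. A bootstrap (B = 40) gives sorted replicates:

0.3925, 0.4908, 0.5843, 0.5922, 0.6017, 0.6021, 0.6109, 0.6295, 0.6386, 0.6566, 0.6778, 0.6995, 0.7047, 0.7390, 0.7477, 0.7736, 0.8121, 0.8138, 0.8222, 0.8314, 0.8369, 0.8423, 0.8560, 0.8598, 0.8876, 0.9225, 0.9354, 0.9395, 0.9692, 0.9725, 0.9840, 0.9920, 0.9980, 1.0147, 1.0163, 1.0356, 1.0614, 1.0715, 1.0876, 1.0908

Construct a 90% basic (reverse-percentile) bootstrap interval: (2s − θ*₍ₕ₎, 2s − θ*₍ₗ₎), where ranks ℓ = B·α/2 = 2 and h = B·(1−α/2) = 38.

Percentile endpoints at ranks 2 and 38: θ*₍2₎ = 0.4908, θ*₍38₎ = 1.0715.
Basic interval reflects these around s:
  lower = 2 × 0.7826 − 1.0715 = 0.4937
  upper = 2 × 0.7826 − 0.4908 = 1.0744

(0.4937, 1.0744)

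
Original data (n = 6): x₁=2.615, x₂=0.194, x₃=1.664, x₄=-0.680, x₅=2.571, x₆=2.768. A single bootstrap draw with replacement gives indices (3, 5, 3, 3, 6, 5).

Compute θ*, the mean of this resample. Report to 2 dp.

Resample values: 1.664, 2.571, 1.664, 1.664, 2.768, 2.571.
Mean = (1.664 + 2.571 + 1.664 + 1.664 + 2.768 + 2.571) / 6 = 12.9020 / 6 = 2.15

θ* = 2.15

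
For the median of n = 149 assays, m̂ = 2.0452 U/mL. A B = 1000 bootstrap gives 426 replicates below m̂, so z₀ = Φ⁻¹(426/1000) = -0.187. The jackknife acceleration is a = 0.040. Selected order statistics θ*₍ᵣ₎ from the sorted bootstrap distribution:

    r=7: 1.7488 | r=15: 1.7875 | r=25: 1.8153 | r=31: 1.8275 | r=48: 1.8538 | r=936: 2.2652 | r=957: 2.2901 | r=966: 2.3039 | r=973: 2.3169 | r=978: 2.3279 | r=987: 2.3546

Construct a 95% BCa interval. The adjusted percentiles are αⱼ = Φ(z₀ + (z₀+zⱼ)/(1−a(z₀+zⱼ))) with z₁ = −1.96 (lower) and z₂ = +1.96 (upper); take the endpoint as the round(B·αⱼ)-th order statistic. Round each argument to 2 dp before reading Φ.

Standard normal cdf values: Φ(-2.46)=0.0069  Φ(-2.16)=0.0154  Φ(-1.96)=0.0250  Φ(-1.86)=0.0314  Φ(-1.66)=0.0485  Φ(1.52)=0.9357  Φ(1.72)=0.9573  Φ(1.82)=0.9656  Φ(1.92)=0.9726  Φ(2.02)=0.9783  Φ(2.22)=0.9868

Lower: z₀ + z₁ = -0.187 + (-1.960) = -2.147; 1 − a(z₀+z₁) = 1 − (0.040)(-2.147) = 1.0859; argument = -0.187 + (-2.147)/1.0859 = -2.1642 → -2.16.
α₁ = Φ(-2.16) = 0.0154; rank = round(1000 × 0.0154) = 15; θ*₍15₎ = 1.7875.
Upper: z₀ + z₂ = 1.773; 1 − a(z₀+z₂) = 0.9291; argument = 1.7213 → 1.72; α₂ = 0.9573; rank = 957; θ*₍957₎ = 2.2901.

(1.7875, 2.2901)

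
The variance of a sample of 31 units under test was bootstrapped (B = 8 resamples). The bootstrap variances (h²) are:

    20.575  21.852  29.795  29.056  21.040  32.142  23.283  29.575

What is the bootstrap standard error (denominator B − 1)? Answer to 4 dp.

SE* = 4.6722

Bootstrap SE is the standard deviation of the 8 replicate variances.
Mean of replicates: (20.575 + 21.852 + 29.795 + 29.056 + 21.040 + 32.142 + 23.283 + 29.575) / 8 = 207.31800 / 8 = 25.91475
Sum of squared deviations: (−5.33975)² + (−4.06275)² + (+3.88025)² + (+3.14125)² + (−4.87475)² + (+6.22725)² + (−2.63175)² + (+3.66025)² = 152.80803
Variance = 152.80803 / 7 = 21.82972
SE* = √21.82972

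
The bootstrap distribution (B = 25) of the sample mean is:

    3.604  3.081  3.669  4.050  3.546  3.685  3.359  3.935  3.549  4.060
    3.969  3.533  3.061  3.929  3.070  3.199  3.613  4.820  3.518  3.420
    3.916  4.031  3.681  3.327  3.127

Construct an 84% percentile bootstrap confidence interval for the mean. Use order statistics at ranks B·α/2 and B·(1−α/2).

(3.070, 4.050)

Sorted replicates: 3.061, 3.070, 3.081, 3.127, 3.199, 3.327, 3.359, 3.420, 3.518, 3.533, 3.546, 3.549, 3.604, 3.613, 3.669, 3.681, 3.685, 3.916, 3.929, 3.935, 3.969, 4.031, 4.050, 4.060, 4.820
α = 0.16; lower rank = 25 × 0.080 = 2; upper rank = 25 × 0.920 = 23.
The 2nd smallest replicate is 3.070; the 23rd is 4.050.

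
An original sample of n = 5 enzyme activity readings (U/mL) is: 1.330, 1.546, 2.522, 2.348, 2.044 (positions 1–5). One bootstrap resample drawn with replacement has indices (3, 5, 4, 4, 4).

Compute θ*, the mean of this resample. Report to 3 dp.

Resample values: 2.522, 2.044, 2.348, 2.348, 2.348.
Mean = (2.522 + 2.044 + 2.348 + 2.348 + 2.348) / 5 = 11.6100 / 5 = 2.322

θ* = 2.322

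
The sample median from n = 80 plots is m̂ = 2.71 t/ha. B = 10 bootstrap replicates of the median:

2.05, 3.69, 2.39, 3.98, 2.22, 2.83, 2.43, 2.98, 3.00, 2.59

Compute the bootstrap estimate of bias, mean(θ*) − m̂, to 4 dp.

mean(θ*) = (2.05 + 3.69 + 2.39 + 3.98 + 2.22 + 2.83 + 2.43 + 2.98 + 3.00 + 2.59) / 10 = 2.81600
bias = 2.81600 − 2.71

bias = +0.1060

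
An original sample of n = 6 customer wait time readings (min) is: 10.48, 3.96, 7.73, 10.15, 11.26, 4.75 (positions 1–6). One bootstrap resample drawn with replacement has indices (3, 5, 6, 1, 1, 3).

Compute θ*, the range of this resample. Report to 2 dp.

θ* = 6.51

Resample values: 7.73, 11.26, 4.75, 10.48, 10.48, 7.73.
Range = 11.26 − 4.75 = 6.51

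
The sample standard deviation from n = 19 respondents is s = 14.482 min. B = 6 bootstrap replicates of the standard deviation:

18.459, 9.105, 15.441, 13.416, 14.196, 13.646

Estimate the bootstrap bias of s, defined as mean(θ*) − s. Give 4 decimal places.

mean(θ*) = (18.459 + 9.105 + 15.441 + 13.416 + 14.196 + 13.646) / 6 = 14.04383
bias = 14.04383 − 14.482

bias = −0.4382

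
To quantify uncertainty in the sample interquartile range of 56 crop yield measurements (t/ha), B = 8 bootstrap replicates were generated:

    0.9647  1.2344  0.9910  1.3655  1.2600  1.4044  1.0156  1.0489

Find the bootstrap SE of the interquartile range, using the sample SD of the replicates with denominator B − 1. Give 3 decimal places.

SE* = 0.176

Bootstrap SE is the standard deviation of the 8 replicate interquartile ranges.
Mean of replicates: (0.9647 + 1.2344 + 0.9910 + 1.3655 + 1.2600 + 1.4044 + 1.0156 + 1.0489) / 8 = 9.28450 / 8 = 1.16056
Sum of squared deviations: (−0.19586)² + (+0.07384)² + (−0.16956)² + (+0.20494)² + (+0.09944)² + (+0.24384)² + (−0.14496)² + (−0.11166)² = 0.21739
Variance = 0.21739 / 7 = 0.03106
SE* = √0.03106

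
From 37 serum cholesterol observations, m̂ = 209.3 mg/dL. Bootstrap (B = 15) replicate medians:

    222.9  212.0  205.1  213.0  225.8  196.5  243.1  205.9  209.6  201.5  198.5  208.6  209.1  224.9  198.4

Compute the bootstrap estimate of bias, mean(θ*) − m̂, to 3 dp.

mean(θ*) = (222.9 + 212.0 + 205.1 + 213.0 + 225.8 + 196.5 + 243.1 + 205.9 + 209.6 + 201.5 + 198.5 + 208.6 + 209.1 + 224.9 + 198.4) / 15 = 211.6600
bias = 211.6600 − 209.3

bias = +2.360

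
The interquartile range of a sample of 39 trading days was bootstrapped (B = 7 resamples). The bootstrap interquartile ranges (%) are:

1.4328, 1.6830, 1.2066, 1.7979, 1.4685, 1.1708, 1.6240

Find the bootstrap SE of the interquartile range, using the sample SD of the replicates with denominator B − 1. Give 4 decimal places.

SE* = 0.2365

Bootstrap SE is the standard deviation of the 7 replicate interquartile ranges.
Mean of replicates: (1.4328 + 1.6830 + 1.2066 + 1.7979 + 1.4685 + 1.1708 + 1.6240) / 7 = 10.38360 / 7 = 1.48337
Sum of squared deviations: (−0.05057)² + (+0.19963)² + (−0.27677)² + (+0.31453)² + (−0.01487)² + (−0.31257)² + (+0.14063)² = 0.33564
Variance = 0.33564 / 6 = 0.05594
SE* = √0.05594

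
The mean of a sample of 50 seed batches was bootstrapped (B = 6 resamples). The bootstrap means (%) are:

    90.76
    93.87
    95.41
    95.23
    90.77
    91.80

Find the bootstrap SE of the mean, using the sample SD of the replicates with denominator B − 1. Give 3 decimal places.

SE* = 2.143

Bootstrap SE is the standard deviation of the 6 replicate means.
Mean of replicates: (90.76 + 93.87 + 95.41 + 95.23 + 90.77 + 91.80) / 6 = 557.8400 / 6 = 92.9733
Sum of squared deviations: (−2.2133)² + (+0.8967)² + (+2.4367)² + (+2.2567)² + (−2.2033)² + (−1.1733)² = 22.9641
Variance = 22.9641 / 5 = 4.5928
SE* = √4.5928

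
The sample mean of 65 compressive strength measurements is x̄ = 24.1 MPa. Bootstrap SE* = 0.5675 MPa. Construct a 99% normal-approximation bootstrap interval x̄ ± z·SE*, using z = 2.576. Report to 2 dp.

(22.64, 25.56)

Margin = 2.576 × 0.5675 = 1.462
Interval: 24.1 ± 1.462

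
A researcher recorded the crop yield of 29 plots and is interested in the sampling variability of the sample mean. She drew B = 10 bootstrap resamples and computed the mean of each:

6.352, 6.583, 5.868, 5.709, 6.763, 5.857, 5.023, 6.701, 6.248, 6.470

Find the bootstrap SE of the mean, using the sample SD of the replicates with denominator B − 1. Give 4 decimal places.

Bootstrap SE is the standard deviation of the 10 replicate means.
Mean of replicates: (6.352 + 6.583 + 5.868 + 5.709 + 6.763 + 5.857 + 5.023 + 6.701 + 6.248 + 6.470) / 10 = 61.57400 / 10 = 6.15740
Sum of squared deviations: (+0.19460)² + (+0.42560)² + (−0.28940)² + (−0.44840)² + (+0.60560)² + (−0.30040)² + (−1.13440)² + (+0.54360)² + (+0.09060)² + (+0.31260)² = 2.64910
Variance = 2.64910 / 9 = 0.29434
SE* = √0.29434

SE* = 0.5425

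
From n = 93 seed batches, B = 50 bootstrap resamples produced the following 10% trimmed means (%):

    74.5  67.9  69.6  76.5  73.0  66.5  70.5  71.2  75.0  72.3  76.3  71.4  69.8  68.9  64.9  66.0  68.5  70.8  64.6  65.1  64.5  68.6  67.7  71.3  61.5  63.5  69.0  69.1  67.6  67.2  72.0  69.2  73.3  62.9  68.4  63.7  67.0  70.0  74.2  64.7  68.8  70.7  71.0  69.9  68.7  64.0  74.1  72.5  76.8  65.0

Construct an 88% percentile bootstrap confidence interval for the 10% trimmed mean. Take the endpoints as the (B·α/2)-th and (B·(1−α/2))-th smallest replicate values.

Sorted replicates: 61.5, 62.9, 63.5, 63.7, 64.0, 64.5, 64.6, 64.7, 64.9, 65.0, 65.1, 66.0, 66.5, 67.0, 67.2, 67.6, 67.7, 67.9, 68.4, 68.5, 68.6, 68.7, 68.8, 68.9, 69.0, 69.1, 69.2, 69.6, 69.8, 69.9, 70.0, 70.5, 70.7, 70.8, 71.0, 71.2, 71.3, 71.4, 72.0, 72.3, 72.5, 73.0, 73.3, 74.1, 74.2, 74.5, 75.0, 76.3, 76.5, 76.8
α = 0.12; lower rank = 50 × 0.060 = 3; upper rank = 50 × 0.940 = 47.
The 3rd smallest replicate is 63.5; the 47th is 75.0.

(63.5, 75.0)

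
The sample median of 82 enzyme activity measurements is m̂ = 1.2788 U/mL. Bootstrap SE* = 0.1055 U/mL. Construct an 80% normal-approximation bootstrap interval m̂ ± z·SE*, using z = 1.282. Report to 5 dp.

(1.14355, 1.41405)

Margin = 1.282 × 0.1055 = 0.135251
Interval: 1.2788 ± 0.135251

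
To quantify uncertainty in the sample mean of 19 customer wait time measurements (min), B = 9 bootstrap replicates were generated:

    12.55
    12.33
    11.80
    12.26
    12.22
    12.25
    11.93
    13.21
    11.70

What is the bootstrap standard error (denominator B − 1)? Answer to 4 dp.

SE* = 0.4509

Bootstrap SE is the standard deviation of the 9 replicate means.
Mean of replicates: (12.55 + 12.33 + 11.80 + 12.26 + 12.22 + 12.25 + 11.93 + 13.21 + 11.70) / 9 = 110.25000 / 9 = 12.25000
Sum of squared deviations: (+0.30000)² + (+0.08000)² + (−0.45000)² + (+0.01000)² + (−0.03000)² + (+0.00000)² + (−0.32000)² + (+0.96000)² + (−0.55000)² = 1.62640
Variance = 1.62640 / 8 = 0.20330
SE* = √0.20330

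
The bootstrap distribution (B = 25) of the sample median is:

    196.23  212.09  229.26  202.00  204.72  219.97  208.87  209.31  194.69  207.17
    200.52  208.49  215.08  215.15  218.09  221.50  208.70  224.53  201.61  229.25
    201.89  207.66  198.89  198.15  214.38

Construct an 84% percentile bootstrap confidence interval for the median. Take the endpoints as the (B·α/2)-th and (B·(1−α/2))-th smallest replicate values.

(196.23, 224.53)

Sorted replicates: 194.69, 196.23, 198.15, 198.89, 200.52, 201.61, 201.89, 202.00, 204.72, 207.17, 207.66, 208.49, 208.70, 208.87, 209.31, 212.09, 214.38, 215.08, 215.15, 218.09, 219.97, 221.50, 224.53, 229.25, 229.26
α = 0.16; lower rank = 25 × 0.080 = 2; upper rank = 25 × 0.920 = 23.
The 2nd smallest replicate is 196.23; the 23rd is 224.53.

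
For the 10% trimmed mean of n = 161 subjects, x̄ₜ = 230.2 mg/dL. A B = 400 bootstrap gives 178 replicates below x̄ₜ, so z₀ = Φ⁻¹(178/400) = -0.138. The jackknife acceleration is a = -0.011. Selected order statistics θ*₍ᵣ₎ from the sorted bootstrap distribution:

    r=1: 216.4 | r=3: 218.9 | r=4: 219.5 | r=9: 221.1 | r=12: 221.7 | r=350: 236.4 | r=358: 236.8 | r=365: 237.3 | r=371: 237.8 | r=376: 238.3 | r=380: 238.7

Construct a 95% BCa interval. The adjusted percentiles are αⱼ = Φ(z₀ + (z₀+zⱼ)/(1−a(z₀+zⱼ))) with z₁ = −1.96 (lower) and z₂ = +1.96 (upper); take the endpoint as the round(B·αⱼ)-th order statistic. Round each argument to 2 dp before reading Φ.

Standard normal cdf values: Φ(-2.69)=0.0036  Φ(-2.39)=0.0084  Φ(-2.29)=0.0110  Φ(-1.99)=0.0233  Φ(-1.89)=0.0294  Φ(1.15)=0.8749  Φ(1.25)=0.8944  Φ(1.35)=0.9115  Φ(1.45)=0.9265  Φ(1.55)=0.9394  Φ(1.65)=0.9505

Lower: z₀ + z₁ = -0.138 + (-1.960) = -2.098; 1 − a(z₀+z₁) = 1 − (-0.011)(-2.098) = 0.9769; argument = -0.138 + (-2.098)/0.9769 = -2.2856 → -2.29.
α₁ = Φ(-2.29) = 0.0110; rank = round(400 × 0.0110) = 4; θ*₍4₎ = 219.5.
Upper: z₀ + z₂ = 1.822; 1 − a(z₀+z₂) = 1.0200; argument = 1.6482 → 1.65; α₂ = 0.9505; rank = 380; θ*₍380₎ = 238.7.

(219.5, 238.7)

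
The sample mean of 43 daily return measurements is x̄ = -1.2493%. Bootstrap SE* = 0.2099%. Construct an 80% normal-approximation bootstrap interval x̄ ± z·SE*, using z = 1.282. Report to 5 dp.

(-1.51839, -0.98021)

Margin = 1.282 × 0.2099 = 0.269092
Interval: -1.2493 ± 0.269092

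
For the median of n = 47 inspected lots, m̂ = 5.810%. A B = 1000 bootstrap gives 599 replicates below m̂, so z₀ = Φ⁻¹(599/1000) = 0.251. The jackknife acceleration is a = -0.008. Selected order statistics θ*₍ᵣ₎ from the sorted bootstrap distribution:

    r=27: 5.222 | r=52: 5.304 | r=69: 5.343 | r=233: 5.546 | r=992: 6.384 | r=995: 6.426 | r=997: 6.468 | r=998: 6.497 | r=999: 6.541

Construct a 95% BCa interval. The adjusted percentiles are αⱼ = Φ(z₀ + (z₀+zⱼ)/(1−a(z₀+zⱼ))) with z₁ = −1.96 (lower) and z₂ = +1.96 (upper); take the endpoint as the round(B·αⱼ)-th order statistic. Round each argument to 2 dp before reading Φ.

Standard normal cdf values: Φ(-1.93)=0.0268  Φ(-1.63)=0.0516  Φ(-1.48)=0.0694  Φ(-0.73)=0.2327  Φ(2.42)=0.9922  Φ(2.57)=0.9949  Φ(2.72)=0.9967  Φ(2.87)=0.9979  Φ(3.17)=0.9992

(5.343, 6.384)

Lower: z₀ + z₁ = 0.251 + (-1.960) = -1.709; 1 − a(z₀+z₁) = 1 − (-0.008)(-1.709) = 0.9863; argument = 0.251 + (-1.709)/0.9863 = -1.4817 → -1.48.
α₁ = Φ(-1.48) = 0.0694; rank = round(1000 × 0.0694) = 69; θ*₍69₎ = 5.343.
Upper: z₀ + z₂ = 2.211; 1 − a(z₀+z₂) = 1.0177; argument = 2.4236 → 2.42; α₂ = 0.9922; rank = 992; θ*₍992₎ = 6.384.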